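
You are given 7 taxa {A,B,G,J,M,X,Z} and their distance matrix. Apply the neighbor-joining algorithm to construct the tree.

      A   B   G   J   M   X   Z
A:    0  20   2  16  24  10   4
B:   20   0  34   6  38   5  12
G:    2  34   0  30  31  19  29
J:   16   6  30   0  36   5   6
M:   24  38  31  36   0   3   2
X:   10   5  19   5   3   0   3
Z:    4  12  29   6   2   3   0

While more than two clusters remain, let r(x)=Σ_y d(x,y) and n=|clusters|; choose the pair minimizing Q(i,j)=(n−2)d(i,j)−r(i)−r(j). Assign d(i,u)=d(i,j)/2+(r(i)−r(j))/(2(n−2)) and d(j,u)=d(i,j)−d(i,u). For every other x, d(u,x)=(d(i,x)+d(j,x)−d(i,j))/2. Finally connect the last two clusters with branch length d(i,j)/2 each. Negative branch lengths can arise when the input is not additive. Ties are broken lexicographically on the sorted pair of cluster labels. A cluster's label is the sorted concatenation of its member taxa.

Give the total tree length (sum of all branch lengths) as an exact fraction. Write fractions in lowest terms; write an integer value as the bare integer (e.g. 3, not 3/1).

279/8

1. join A+G (d=2, Q=-211) ⇒ AG; edges |A|=-59/10, |G|=79/10
  updated: d(AG,B)=26, d(AG,J)=22, d(AG,M)=53/2, d(AG,X)=27/2, d(AG,Z)=31/2
2. join B+J (d=6, Q=-138) ⇒ BJ; edges |B|=9/2, |J|=3/2
  updated: d(AG,BJ)=21, d(BJ,M)=34, d(BJ,X)=2, d(BJ,Z)=6
3. join M+Z (d=2, Q=-86) ⇒ MZ; edges |M|=15/2, |Z|=-11/2
  updated: d(AG,MZ)=20, d(BJ,MZ)=19, d(MZ,X)=2
4. join AG+MZ (d=20, Q=-111/2) ⇒ AGMZ; edges |AG|=107/8, |MZ|=53/8
  updated: d(AGMZ,BJ)=10, d(AGMZ,X)=-9/4
5. join AGMZ+BJ (d=10, Q=-39/4) ⇒ ABGJMZ; edges |AGMZ|=23/8, |BJ|=57/8
  updated: d(ABGJMZ,X)=-41/8
6. join ABGJMZ+X (d=-41/8) ⇒ ABGJMXZ; edges |ABGJMZ|=-41/16, |X|=-41/16
final tree: ((((A:-59/10,G:79/10):107/8,(M:15/2,Z:-11/2):53/8):23/8,(B:9/2,J:3/2):57/8):-41/16,X:-41/16)
total length: 279/8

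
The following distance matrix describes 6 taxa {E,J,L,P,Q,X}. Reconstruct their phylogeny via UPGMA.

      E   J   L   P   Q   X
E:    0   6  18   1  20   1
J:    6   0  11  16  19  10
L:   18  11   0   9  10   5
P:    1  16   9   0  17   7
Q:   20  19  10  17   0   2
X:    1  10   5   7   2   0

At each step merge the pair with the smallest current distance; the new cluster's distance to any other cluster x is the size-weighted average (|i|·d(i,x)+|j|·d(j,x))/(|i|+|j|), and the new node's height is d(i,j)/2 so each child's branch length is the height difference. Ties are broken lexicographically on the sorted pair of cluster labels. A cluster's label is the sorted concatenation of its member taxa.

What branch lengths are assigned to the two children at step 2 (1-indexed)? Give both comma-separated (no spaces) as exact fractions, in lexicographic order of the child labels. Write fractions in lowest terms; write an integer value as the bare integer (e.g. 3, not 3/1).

1,1

iteration 1: select E,P (d=1); attach at lengths (1/2, 1/2); label the merged cluster EP
  updated: d(EP,J)=11, d(EP,L)=27/2, d(EP,Q)=37/2, d(EP,X)=4
iteration 2: select Q,X (d=2); attach at lengths (1, 1); label the merged cluster QX
  updated: d(EP,QX)=45/4, d(J,QX)=29/2, d(L,QX)=15/2
iteration 3: select L,QX (d=15/2); attach at lengths (15/4, 11/4); label the merged cluster LQX
  updated: d(EP,LQX)=12, d(J,LQX)=40/3
iteration 4: select EP,J (d=11); attach at lengths (5, 11/2); label the merged cluster EJP
  updated: d(EJP,LQX)=112/9
iteration 5: select EJP,LQX (d=112/9); attach at lengths (13/18, 89/36); label the merged cluster EJLPQX
final tree: (((E:1/2,P:1/2):5,J:11/2):13/18,(L:15/4,(Q:1,X:1):11/4):89/36)
total length: 835/36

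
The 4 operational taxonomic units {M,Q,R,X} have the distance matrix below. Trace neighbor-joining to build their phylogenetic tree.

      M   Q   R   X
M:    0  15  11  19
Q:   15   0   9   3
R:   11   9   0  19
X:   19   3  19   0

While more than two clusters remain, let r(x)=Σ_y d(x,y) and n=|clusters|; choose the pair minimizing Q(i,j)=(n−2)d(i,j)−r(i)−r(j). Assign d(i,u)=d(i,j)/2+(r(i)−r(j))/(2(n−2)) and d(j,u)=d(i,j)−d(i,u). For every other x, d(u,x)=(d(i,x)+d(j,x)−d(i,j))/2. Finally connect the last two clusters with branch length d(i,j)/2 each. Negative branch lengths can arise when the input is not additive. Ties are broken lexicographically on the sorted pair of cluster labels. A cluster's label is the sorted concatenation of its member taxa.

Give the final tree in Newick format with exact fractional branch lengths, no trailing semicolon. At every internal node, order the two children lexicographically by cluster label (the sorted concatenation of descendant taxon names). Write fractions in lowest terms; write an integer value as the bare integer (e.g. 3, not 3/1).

(((M:7,R:4):17/2,Q:-2):5/2,X:5/2)

iteration 1: select M,R (d=11, Q=-62); attach at lengths (7, 4); label the merged cluster MR
  updated: d(MR,Q)=13/2, d(MR,X)=27/2
iteration 2: select MR,Q (d=13/2, Q=-23); attach at lengths (17/2, -2); label the merged cluster MQR
  updated: d(MQR,X)=5
iteration 3: select MQR,X (d=5); attach at lengths (5/2, 5/2); label the merged cluster MQRX
final tree: (((M:7,R:4):17/2,Q:-2):5/2,X:5/2)
total length: 45/2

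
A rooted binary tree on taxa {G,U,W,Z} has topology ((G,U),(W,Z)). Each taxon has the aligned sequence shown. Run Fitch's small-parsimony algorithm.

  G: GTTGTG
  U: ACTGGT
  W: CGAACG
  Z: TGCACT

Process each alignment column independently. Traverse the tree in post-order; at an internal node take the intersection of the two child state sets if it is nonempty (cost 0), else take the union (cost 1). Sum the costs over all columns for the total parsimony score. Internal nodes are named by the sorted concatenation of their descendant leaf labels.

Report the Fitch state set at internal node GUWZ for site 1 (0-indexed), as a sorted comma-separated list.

site 0, node GU: G={G} ∪ U={A} → {A,G} (+1)
site 0, node WZ: W={C} ∪ Z={T} → {C,T} (+1)
site 0, node GUWZ: GU={A,G} ∪ WZ={C,T} → {A,C,G,T} (+1)
site 1, node GU: G={T} ∪ U={C} → {C,T} (+1)
site 1, node WZ: W={G} ∩ Z={G} → {G} (+0)
site 1, node GUWZ: GU={C,T} ∪ WZ={G} → {C,G,T} (+1)
site 2, node GU: G={T} ∩ U={T} → {T} (+0)
site 2, node WZ: W={A} ∪ Z={C} → {A,C} (+1)
site 2, node GUWZ: GU={T} ∪ WZ={A,C} → {A,C,T} (+1)
site 3, node GU: G={G} ∩ U={G} → {G} (+0)
site 3, node WZ: W={A} ∩ Z={A} → {A} (+0)
site 3, node GUWZ: GU={G} ∪ WZ={A} → {A,G} (+1)
site 4, node GU: G={T} ∪ U={G} → {G,T} (+1)
site 4, node WZ: W={C} ∩ Z={C} → {C} (+0)
site 4, node GUWZ: GU={G,T} ∪ WZ={C} → {C,G,T} (+1)
site 5, node GU: G={G} ∪ U={T} → {G,T} (+1)
site 5, node WZ: W={G} ∪ Z={T} → {G,T} (+1)
site 5, node GUWZ: GU={G,T} ∩ WZ={G,T} → {G,T} (+0)
per-site changes: [3, 2, 2, 1, 2, 2]; total = 12

C,G,T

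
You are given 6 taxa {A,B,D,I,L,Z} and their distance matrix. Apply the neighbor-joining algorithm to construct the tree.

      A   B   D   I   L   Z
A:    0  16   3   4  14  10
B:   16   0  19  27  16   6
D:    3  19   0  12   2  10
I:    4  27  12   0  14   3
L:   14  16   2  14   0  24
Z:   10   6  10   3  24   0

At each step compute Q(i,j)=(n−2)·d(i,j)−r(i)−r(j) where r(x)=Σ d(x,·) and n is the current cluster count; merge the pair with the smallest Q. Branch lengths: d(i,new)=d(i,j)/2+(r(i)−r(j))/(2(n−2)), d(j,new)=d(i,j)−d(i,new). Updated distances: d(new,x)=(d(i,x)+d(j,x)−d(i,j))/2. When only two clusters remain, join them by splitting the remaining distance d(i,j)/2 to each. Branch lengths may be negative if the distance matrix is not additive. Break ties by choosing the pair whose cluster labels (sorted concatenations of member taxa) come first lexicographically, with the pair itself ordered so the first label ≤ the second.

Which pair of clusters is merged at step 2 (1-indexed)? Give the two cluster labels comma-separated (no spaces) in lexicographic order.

D,L

1. join B+Z (d=6, Q=-113) ⇒ BZ; edges |B|=55/8, |Z|=-7/8
  updated: d(A,BZ)=10, d(BZ,D)=23/2, d(BZ,I)=12, d(BZ,L)=17
2. join D+L (d=2, Q=-139/2) ⇒ DL; edges |D|=-25/12, |L|=49/12
  updated: d(A,DL)=15/2, d(BZ,DL)=53/4, d(DL,I)=12
3. join A+I (d=4, Q=-83/2) ⇒ AI; edges |A|=3/8, |I|=29/8
  updated: d(AI,BZ)=9, d(AI,DL)=31/4
4. join AI+BZ (d=9, Q=-30) ⇒ ABIZ; edges |AI|=7/4, |BZ|=29/4
  updated: d(ABIZ,DL)=6
5. join ABIZ+DL (d=6) ⇒ ABDILZ; edges |ABIZ|=3, |DL|=3
final tree: (((A:3/8,I:29/8):7/4,(B:55/8,Z:-7/8):29/4):3,(D:-25/12,L:49/12):3)
total length: 27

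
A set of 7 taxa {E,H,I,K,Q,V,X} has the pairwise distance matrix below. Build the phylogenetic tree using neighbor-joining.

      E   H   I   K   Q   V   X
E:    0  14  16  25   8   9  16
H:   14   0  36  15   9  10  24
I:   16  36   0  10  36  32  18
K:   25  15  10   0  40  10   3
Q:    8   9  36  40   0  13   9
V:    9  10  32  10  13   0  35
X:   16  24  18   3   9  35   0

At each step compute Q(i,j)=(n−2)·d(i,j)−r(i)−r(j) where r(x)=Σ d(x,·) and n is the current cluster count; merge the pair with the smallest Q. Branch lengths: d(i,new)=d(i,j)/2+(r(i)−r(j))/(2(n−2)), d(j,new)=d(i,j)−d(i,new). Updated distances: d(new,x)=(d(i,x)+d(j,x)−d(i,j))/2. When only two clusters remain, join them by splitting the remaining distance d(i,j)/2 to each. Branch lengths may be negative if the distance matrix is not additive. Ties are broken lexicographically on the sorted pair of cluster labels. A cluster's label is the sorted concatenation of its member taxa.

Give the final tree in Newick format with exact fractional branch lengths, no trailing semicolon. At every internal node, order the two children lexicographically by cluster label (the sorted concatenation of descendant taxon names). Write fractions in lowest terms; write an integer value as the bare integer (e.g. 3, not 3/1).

1. join I+K (d=10, Q=-201) ⇒ IK; edges |I|=19/2, |K|=1/2
  updated: d(E,IK)=31/2, d(H,IK)=41/2, d(IK,Q)=33, d(IK,V)=16, d(IK,X)=11/2
2. join IK+X (d=11/2, Q=-158) ⇒ IKX; edges |IK|=23/8, |X|=21/8
  updated: d(E,IKX)=13, d(H,IKX)=39/2, d(IKX,Q)=73/4, d(IKX,V)=91/4
3. join E+IKX (d=13, Q=-157/2) ⇒ EIKX; edges |E|=19/12, |IKX|=137/12
  updated: d(EIKX,H)=41/4, d(EIKX,Q)=53/8, d(EIKX,V)=75/8
4. join EIKX+Q (d=53/8, Q=-333/8) ⇒ EIKQX; edges |EIKX|=87/32, |Q|=125/32
  updated: d(EIKQX,H)=101/16, d(EIKQX,V)=63/8
5. join EIKQX+H (d=101/16, Q=-387/16) ⇒ EHIKQX; edges |EIKQX|=67/32, |H|=135/32
  updated: d(EHIKQX,V)=185/32
6. join EHIKQX+V (d=185/32) ⇒ EHIKQVX; edges |EHIKQX|=185/64, |V|=185/64
final tree: ((((E:19/12,((I:19/2,K:1/2):23/8,X:21/8):137/12):87/32,Q:125/32):67/32,H:135/32):185/64,V:185/64)
total length: 1511/32

((((E:19/12,((I:19/2,K:1/2):23/8,X:21/8):137/12):87/32,Q:125/32):67/32,H:135/32):185/64,V:185/64)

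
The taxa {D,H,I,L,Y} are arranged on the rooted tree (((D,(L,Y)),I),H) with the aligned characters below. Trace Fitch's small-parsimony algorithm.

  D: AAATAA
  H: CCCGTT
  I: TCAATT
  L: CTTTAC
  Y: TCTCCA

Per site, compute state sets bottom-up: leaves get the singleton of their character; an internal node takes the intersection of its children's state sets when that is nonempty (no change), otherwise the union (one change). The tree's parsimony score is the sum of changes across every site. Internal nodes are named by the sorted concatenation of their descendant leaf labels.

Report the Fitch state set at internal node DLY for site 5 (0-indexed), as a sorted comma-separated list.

A

site 0, node LY: L={C} ∪ Y={T} → {C,T} (+1)
site 0, node DLY: D={A} ∪ LY={C,T} → {A,C,T} (+1)
site 0, node DILY: DLY={A,C,T} ∩ I={T} → {T} (+0)
site 0, node DHILY: DILY={T} ∪ H={C} → {C,T} (+1)
site 1, node LY: L={T} ∪ Y={C} → {C,T} (+1)
site 1, node DLY: D={A} ∪ LY={C,T} → {A,C,T} (+1)
site 1, node DILY: DLY={A,C,T} ∩ I={C} → {C} (+0)
site 1, node DHILY: DILY={C} ∩ H={C} → {C} (+0)
site 2, node LY: L={T} ∩ Y={T} → {T} (+0)
site 2, node DLY: D={A} ∪ LY={T} → {A,T} (+1)
site 2, node DILY: DLY={A,T} ∩ I={A} → {A} (+0)
site 2, node DHILY: DILY={A} ∪ H={C} → {A,C} (+1)
site 3, node LY: L={T} ∪ Y={C} → {C,T} (+1)
site 3, node DLY: D={T} ∩ LY={C,T} → {T} (+0)
site 3, node DILY: DLY={T} ∪ I={A} → {A,T} (+1)
site 3, node DHILY: DILY={A,T} ∪ H={G} → {A,G,T} (+1)
site 4, node LY: L={A} ∪ Y={C} → {A,C} (+1)
site 4, node DLY: D={A} ∩ LY={A,C} → {A} (+0)
site 4, node DILY: DLY={A} ∪ I={T} → {A,T} (+1)
site 4, node DHILY: DILY={A,T} ∩ H={T} → {T} (+0)
site 5, node LY: L={C} ∪ Y={A} → {A,C} (+1)
site 5, node DLY: D={A} ∩ LY={A,C} → {A} (+0)
site 5, node DILY: DLY={A} ∪ I={T} → {A,T} (+1)
site 5, node DHILY: DILY={A,T} ∩ H={T} → {T} (+0)
per-site changes: [3, 2, 2, 3, 2, 2]; total = 14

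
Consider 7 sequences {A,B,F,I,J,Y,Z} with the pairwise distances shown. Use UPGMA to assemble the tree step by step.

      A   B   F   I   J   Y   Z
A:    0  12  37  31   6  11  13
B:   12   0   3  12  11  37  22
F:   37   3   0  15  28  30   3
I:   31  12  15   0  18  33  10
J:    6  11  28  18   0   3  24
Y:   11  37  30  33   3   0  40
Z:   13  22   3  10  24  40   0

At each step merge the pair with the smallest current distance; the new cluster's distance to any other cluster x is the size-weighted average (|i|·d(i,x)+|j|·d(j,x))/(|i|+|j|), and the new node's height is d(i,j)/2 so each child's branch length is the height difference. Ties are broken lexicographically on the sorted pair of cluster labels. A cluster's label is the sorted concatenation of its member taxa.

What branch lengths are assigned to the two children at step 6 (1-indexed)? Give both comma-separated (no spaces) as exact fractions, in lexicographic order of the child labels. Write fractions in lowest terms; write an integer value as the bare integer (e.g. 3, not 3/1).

step 1: merge (B,F) at d=3; branch lengths B→3/2, F→3/2; new cluster BF
  updated: d(A,BF)=49/2, d(BF,I)=27/2, d(BF,J)=39/2, d(BF,Y)=67/2, d(BF,Z)=25/2
step 2: merge (J,Y) at d=3; branch lengths J→3/2, Y→3/2; new cluster JY
  updated: d(A,JY)=17/2, d(BF,JY)=53/2, d(I,JY)=51/2, d(JY,Z)=32
step 3: merge (A,JY) at d=17/2; branch lengths A→17/4, JY→11/4; new cluster AJY
  updated: d(AJY,BF)=155/6, d(AJY,I)=82/3, d(AJY,Z)=77/3
step 4: merge (I,Z) at d=10; branch lengths I→5, Z→5; new cluster IZ
  updated: d(AJY,IZ)=53/2, d(BF,IZ)=13
step 5: merge (BF,IZ) at d=13; branch lengths BF→5, IZ→3/2; new cluster BFIZ
  updated: d(AJY,BFIZ)=157/6
step 6: merge (AJY,BFIZ) at d=157/6; branch lengths AJY→53/6, BFIZ→79/12; new cluster ABFIJYZ
final tree: ((A:17/4,(J:3/2,Y:3/2):11/4):53/6,((B:3/2,F:3/2):5,(I:5,Z:5):3/2):79/12)
total length: 539/12

53/6,79/12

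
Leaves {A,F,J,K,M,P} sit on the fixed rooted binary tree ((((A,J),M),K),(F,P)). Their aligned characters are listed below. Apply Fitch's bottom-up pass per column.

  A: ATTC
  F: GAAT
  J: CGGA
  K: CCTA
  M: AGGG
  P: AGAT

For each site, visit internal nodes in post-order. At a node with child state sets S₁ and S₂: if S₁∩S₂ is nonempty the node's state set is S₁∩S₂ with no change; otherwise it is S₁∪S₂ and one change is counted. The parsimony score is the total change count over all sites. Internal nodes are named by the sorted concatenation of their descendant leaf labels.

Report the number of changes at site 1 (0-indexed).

[col 0] AJ: children A:{A}, J:{C} ∪→ {A,C}; cost 1
[col 0] AJM: children AJ:{A,C}, M:{A} ∩→ {A}; cost 0
[col 0] AJKM: children AJM:{A}, K:{C} ∪→ {A,C}; cost 1
[col 0] FP: children F:{G}, P:{A} ∪→ {A,G}; cost 1
[col 0] AFJKMP: children AJKM:{A,C}, FP:{A,G} ∩→ {A}; cost 0
[col 1] AJ: children A:{T}, J:{G} ∪→ {G,T}; cost 1
[col 1] AJM: children AJ:{G,T}, M:{G} ∩→ {G}; cost 0
[col 1] AJKM: children AJM:{G}, K:{C} ∪→ {C,G}; cost 1
[col 1] FP: children F:{A}, P:{G} ∪→ {A,G}; cost 1
[col 1] AFJKMP: children AJKM:{C,G}, FP:{A,G} ∩→ {G}; cost 0
[col 2] AJ: children A:{T}, J:{G} ∪→ {G,T}; cost 1
[col 2] AJM: children AJ:{G,T}, M:{G} ∩→ {G}; cost 0
[col 2] AJKM: children AJM:{G}, K:{T} ∪→ {G,T}; cost 1
[col 2] FP: children F:{A}, P:{A} ∩→ {A}; cost 0
[col 2] AFJKMP: children AJKM:{G,T}, FP:{A} ∪→ {A,G,T}; cost 1
[col 3] AJ: children A:{C}, J:{A} ∪→ {A,C}; cost 1
[col 3] AJM: children AJ:{A,C}, M:{G} ∪→ {A,C,G}; cost 1
[col 3] AJKM: children AJM:{A,C,G}, K:{A} ∩→ {A}; cost 0
[col 3] FP: children F:{T}, P:{T} ∩→ {T}; cost 0
[col 3] AFJKMP: children AJKM:{A}, FP:{T} ∪→ {A,T}; cost 1
per-site changes: [3, 3, 3, 3]; total = 12

3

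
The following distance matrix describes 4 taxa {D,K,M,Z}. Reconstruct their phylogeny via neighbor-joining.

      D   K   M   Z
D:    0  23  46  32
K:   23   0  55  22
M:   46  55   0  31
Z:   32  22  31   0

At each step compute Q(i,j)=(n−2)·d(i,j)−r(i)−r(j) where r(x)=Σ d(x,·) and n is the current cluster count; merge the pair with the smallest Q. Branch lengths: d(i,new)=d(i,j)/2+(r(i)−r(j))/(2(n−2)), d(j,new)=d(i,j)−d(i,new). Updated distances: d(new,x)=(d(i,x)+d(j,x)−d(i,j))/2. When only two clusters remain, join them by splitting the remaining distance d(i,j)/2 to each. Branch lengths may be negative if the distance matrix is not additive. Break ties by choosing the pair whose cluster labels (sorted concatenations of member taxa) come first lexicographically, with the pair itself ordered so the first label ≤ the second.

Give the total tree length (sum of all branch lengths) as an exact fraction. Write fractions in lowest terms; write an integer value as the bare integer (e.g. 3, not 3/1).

step 1: merge (D,K) at d=23, Q=-155; branch lengths D→47/4, K→45/4; new cluster DK
  updated: d(DK,M)=39, d(DK,Z)=31/2
step 2: merge (DK,M) at d=39, Q=-171/2; branch lengths DK→47/4, M→109/4; new cluster DKM
  updated: d(DKM,Z)=15/4
step 3: merge (DKM,Z) at d=15/4; branch lengths DKM→15/8, Z→15/8; new cluster DKMZ
final tree: (((D:47/4,K:45/4):47/4,M:109/4):15/8,Z:15/8)
total length: 263/4

263/4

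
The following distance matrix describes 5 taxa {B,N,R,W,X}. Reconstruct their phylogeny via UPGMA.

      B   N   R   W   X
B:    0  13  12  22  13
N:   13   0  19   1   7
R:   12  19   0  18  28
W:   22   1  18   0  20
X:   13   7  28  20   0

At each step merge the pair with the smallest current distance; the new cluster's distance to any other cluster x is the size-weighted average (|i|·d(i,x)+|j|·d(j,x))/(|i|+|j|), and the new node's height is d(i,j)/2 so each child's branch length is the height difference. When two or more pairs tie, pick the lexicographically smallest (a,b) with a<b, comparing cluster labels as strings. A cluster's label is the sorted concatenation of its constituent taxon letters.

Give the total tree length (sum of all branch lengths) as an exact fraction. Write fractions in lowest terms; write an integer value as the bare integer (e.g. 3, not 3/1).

385/12

1. join N+W (d=1) ⇒ NW; edges |N|=1/2, |W|=1/2
  updated: d(B,NW)=35/2, d(NW,R)=37/2, d(NW,X)=27/2
2. join B+R (d=12) ⇒ BR; edges |B|=6, |R|=6
  updated: d(BR,NW)=18, d(BR,X)=41/2
3. join NW+X (d=27/2) ⇒ NWX; edges |NW|=25/4, |X|=27/4
  updated: d(BR,NWX)=113/6
4. join BR+NWX (d=113/6) ⇒ BNRWX; edges |BR|=41/12, |NWX|=8/3
final tree: ((B:6,R:6):41/12,((N:1/2,W:1/2):25/4,X:27/4):8/3)
total length: 385/12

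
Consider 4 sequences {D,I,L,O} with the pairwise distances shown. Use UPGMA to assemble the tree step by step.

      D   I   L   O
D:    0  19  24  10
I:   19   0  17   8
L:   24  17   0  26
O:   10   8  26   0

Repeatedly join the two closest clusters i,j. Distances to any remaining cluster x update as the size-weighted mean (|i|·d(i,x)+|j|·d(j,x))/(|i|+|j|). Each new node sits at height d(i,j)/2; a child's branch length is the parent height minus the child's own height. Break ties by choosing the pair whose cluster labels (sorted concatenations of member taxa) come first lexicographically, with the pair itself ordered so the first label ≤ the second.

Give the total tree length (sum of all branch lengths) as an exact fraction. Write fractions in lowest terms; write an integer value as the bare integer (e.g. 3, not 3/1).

step 1: merge (I,O) at d=8; branch lengths I→4, O→4; new cluster IO
  updated: d(D,IO)=29/2, d(IO,L)=43/2
step 2: merge (D,IO) at d=29/2; branch lengths D→29/4, IO→13/4; new cluster DIO
  updated: d(DIO,L)=67/3
step 3: merge (DIO,L) at d=67/3; branch lengths DIO→47/12, L→67/6; new cluster DILO
final tree: ((D:29/4,(I:4,O:4):13/4):47/12,L:67/6)
total length: 403/12

403/12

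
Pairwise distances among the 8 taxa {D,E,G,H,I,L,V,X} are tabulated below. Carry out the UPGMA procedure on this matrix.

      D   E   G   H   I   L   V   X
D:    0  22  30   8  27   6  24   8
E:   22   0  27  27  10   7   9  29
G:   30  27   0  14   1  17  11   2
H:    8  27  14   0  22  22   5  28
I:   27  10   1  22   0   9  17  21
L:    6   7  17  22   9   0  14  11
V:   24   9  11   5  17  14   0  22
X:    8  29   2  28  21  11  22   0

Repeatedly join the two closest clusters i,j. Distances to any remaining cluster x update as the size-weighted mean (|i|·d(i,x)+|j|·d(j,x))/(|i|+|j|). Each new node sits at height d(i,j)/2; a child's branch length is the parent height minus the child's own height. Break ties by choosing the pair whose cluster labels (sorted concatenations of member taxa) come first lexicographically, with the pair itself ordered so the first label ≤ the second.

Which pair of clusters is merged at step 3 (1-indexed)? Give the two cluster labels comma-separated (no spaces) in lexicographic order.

D,L

iteration 1: select G,I (d=1); attach at lengths (1/2, 1/2); label the merged cluster GI
  updated: d(D,GI)=57/2, d(E,GI)=37/2, d(GI,H)=18, d(GI,L)=13, d(GI,V)=14, d(GI,X)=23/2
iteration 2: select H,V (d=5); attach at lengths (5/2, 5/2); label the merged cluster HV
  updated: d(D,HV)=16, d(E,HV)=18, d(GI,HV)=16, d(HV,L)=18, d(HV,X)=25
iteration 3: select D,L (d=6); attach at lengths (3, 3); label the merged cluster DL
  updated: d(DL,E)=29/2, d(DL,GI)=83/4, d(DL,HV)=17, d(DL,X)=19/2
iteration 4: select DL,X (d=19/2); attach at lengths (7/4, 19/4); label the merged cluster DLX
  updated: d(DLX,E)=58/3, d(DLX,GI)=53/3, d(DLX,HV)=59/3
iteration 5: select GI,HV (d=16); attach at lengths (15/2, 11/2); label the merged cluster GHIV
  updated: d(DLX,GHIV)=56/3, d(E,GHIV)=73/4
iteration 6: select E,GHIV (d=73/4); attach at lengths (73/8, 9/8); label the merged cluster EGHIV
  updated: d(DLX,EGHIV)=94/5
iteration 7: select DLX,EGHIV (d=94/5); attach at lengths (93/20, 11/40); label the merged cluster DEGHILVX
final tree: (((D:3,L:3):7/4,X:19/4):93/20,(E:73/8,((G:1/2,I:1/2):15/2,(H:5/2,V:5/2):11/2):9/8):11/40)
total length: 1867/40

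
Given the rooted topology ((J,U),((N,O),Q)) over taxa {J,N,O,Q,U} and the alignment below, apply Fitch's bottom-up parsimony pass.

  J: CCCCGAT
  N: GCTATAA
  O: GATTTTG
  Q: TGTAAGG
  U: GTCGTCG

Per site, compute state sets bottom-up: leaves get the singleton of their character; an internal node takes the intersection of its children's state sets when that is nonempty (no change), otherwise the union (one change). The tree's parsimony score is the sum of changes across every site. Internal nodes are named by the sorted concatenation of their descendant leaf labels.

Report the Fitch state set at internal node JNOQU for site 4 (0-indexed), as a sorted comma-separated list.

T

[col 0] JU: children J:{C}, U:{G} ∪→ {C,G}; cost 1
[col 0] NO: children N:{G}, O:{G} ∩→ {G}; cost 0
[col 0] NOQ: children NO:{G}, Q:{T} ∪→ {G,T}; cost 1
[col 0] JNOQU: children JU:{C,G}, NOQ:{G,T} ∩→ {G}; cost 0
[col 1] JU: children J:{C}, U:{T} ∪→ {C,T}; cost 1
[col 1] NO: children N:{C}, O:{A} ∪→ {A,C}; cost 1
[col 1] NOQ: children NO:{A,C}, Q:{G} ∪→ {A,C,G}; cost 1
[col 1] JNOQU: children JU:{C,T}, NOQ:{A,C,G} ∩→ {C}; cost 0
[col 2] JU: children J:{C}, U:{C} ∩→ {C}; cost 0
[col 2] NO: children N:{T}, O:{T} ∩→ {T}; cost 0
[col 2] NOQ: children NO:{T}, Q:{T} ∩→ {T}; cost 0
[col 2] JNOQU: children JU:{C}, NOQ:{T} ∪→ {C,T}; cost 1
[col 3] JU: children J:{C}, U:{G} ∪→ {C,G}; cost 1
[col 3] NO: children N:{A}, O:{T} ∪→ {A,T}; cost 1
[col 3] NOQ: children NO:{A,T}, Q:{A} ∩→ {A}; cost 0
[col 3] JNOQU: children JU:{C,G}, NOQ:{A} ∪→ {A,C,G}; cost 1
[col 4] JU: children J:{G}, U:{T} ∪→ {G,T}; cost 1
[col 4] NO: children N:{T}, O:{T} ∩→ {T}; cost 0
[col 4] NOQ: children NO:{T}, Q:{A} ∪→ {A,T}; cost 1
[col 4] JNOQU: children JU:{G,T}, NOQ:{A,T} ∩→ {T}; cost 0
[col 5] JU: children J:{A}, U:{C} ∪→ {A,C}; cost 1
[col 5] NO: children N:{A}, O:{T} ∪→ {A,T}; cost 1
[col 5] NOQ: children NO:{A,T}, Q:{G} ∪→ {A,G,T}; cost 1
[col 5] JNOQU: children JU:{A,C}, NOQ:{A,G,T} ∩→ {A}; cost 0
[col 6] JU: children J:{T}, U:{G} ∪→ {G,T}; cost 1
[col 6] NO: children N:{A}, O:{G} ∪→ {A,G}; cost 1
[col 6] NOQ: children NO:{A,G}, Q:{G} ∩→ {G}; cost 0
[col 6] JNOQU: children JU:{G,T}, NOQ:{G} ∩→ {G}; cost 0
per-site changes: [2, 3, 1, 3, 2, 3, 2]; total = 16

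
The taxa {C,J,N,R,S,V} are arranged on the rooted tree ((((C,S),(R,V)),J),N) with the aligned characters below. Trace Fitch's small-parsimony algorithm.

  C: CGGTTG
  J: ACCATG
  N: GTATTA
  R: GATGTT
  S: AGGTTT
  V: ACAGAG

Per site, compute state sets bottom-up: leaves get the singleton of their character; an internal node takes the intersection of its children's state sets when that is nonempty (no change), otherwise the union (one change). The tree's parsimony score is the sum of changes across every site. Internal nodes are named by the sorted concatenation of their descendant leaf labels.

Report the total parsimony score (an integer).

[col 0] CS: children C:{C}, S:{A} ∪→ {A,C}; cost 1
[col 0] RV: children R:{G}, V:{A} ∪→ {A,G}; cost 1
[col 0] CRSV: children CS:{A,C}, RV:{A,G} ∩→ {A}; cost 0
[col 0] CJRSV: children CRSV:{A}, J:{A} ∩→ {A}; cost 0
[col 0] CJNRSV: children CJRSV:{A}, N:{G} ∪→ {A,G}; cost 1
[col 1] CS: children C:{G}, S:{G} ∩→ {G}; cost 0
[col 1] RV: children R:{A}, V:{C} ∪→ {A,C}; cost 1
[col 1] CRSV: children CS:{G}, RV:{A,C} ∪→ {A,C,G}; cost 1
[col 1] CJRSV: children CRSV:{A,C,G}, J:{C} ∩→ {C}; cost 0
[col 1] CJNRSV: children CJRSV:{C}, N:{T} ∪→ {C,T}; cost 1
[col 2] CS: children C:{G}, S:{G} ∩→ {G}; cost 0
[col 2] RV: children R:{T}, V:{A} ∪→ {A,T}; cost 1
[col 2] CRSV: children CS:{G}, RV:{A,T} ∪→ {A,G,T}; cost 1
[col 2] CJRSV: children CRSV:{A,G,T}, J:{C} ∪→ {A,C,G,T}; cost 1
[col 2] CJNRSV: children CJRSV:{A,C,G,T}, N:{A} ∩→ {A}; cost 0
[col 3] CS: children C:{T}, S:{T} ∩→ {T}; cost 0
[col 3] RV: children R:{G}, V:{G} ∩→ {G}; cost 0
[col 3] CRSV: children CS:{T}, RV:{G} ∪→ {G,T}; cost 1
[col 3] CJRSV: children CRSV:{G,T}, J:{A} ∪→ {A,G,T}; cost 1
[col 3] CJNRSV: children CJRSV:{A,G,T}, N:{T} ∩→ {T}; cost 0
[col 4] CS: children C:{T}, S:{T} ∩→ {T}; cost 0
[col 4] RV: children R:{T}, V:{A} ∪→ {A,T}; cost 1
[col 4] CRSV: children CS:{T}, RV:{A,T} ∩→ {T}; cost 0
[col 4] CJRSV: children CRSV:{T}, J:{T} ∩→ {T}; cost 0
[col 4] CJNRSV: children CJRSV:{T}, N:{T} ∩→ {T}; cost 0
[col 5] CS: children C:{G}, S:{T} ∪→ {G,T}; cost 1
[col 5] RV: children R:{T}, V:{G} ∪→ {G,T}; cost 1
[col 5] CRSV: children CS:{G,T}, RV:{G,T} ∩→ {G,T}; cost 0
[col 5] CJRSV: children CRSV:{G,T}, J:{G} ∩→ {G}; cost 0
[col 5] CJNRSV: children CJRSV:{G}, N:{A} ∪→ {A,G}; cost 1
per-site changes: [3, 3, 3, 2, 1, 3]; total = 15

15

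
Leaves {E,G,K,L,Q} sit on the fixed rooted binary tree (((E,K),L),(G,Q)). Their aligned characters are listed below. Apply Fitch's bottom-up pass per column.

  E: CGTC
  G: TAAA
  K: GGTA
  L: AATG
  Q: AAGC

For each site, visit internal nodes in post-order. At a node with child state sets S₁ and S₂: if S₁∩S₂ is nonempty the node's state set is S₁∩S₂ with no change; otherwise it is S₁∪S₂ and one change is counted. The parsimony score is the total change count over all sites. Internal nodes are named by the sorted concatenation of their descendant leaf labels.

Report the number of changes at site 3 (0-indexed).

3

site 0, node EK: E={C} ∪ K={G} → {C,G} (+1)
site 0, node EKL: EK={C,G} ∪ L={A} → {A,C,G} (+1)
site 0, node GQ: G={T} ∪ Q={A} → {A,T} (+1)
site 0, node EGKLQ: EKL={A,C,G} ∩ GQ={A,T} → {A} (+0)
site 1, node EK: E={G} ∩ K={G} → {G} (+0)
site 1, node EKL: EK={G} ∪ L={A} → {A,G} (+1)
site 1, node GQ: G={A} ∩ Q={A} → {A} (+0)
site 1, node EGKLQ: EKL={A,G} ∩ GQ={A} → {A} (+0)
site 2, node EK: E={T} ∩ K={T} → {T} (+0)
site 2, node EKL: EK={T} ∩ L={T} → {T} (+0)
site 2, node GQ: G={A} ∪ Q={G} → {A,G} (+1)
site 2, node EGKLQ: EKL={T} ∪ GQ={A,G} → {A,G,T} (+1)
site 3, node EK: E={C} ∪ K={A} → {A,C} (+1)
site 3, node EKL: EK={A,C} ∪ L={G} → {A,C,G} (+1)
site 3, node GQ: G={A} ∪ Q={C} → {A,C} (+1)
site 3, node EGKLQ: EKL={A,C,G} ∩ GQ={A,C} → {A,C} (+0)
per-site changes: [3, 1, 2, 3]; total = 9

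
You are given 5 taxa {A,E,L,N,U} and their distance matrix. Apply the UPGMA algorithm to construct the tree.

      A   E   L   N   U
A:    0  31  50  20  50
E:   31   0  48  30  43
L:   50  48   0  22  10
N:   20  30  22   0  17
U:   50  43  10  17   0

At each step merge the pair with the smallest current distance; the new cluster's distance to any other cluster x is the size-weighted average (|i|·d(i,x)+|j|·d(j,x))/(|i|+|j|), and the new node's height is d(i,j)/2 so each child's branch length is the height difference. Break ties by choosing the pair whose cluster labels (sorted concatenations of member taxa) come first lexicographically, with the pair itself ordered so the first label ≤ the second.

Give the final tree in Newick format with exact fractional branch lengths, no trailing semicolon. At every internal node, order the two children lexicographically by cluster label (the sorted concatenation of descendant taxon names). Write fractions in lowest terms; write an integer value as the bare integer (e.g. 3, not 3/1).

iteration 1: select L,U (d=10); attach at lengths (5, 5); label the merged cluster LU
  updated: d(A,LU)=50, d(E,LU)=91/2, d(LU,N)=39/2
iteration 2: select LU,N (d=39/2); attach at lengths (19/4, 39/4); label the merged cluster LNU
  updated: d(A,LNU)=40, d(E,LNU)=121/3
iteration 3: select A,E (d=31); attach at lengths (31/2, 31/2); label the merged cluster AE
  updated: d(AE,LNU)=241/6
iteration 4: select AE,LNU (d=241/6); attach at lengths (55/12, 31/3); label the merged cluster AELNU
final tree: ((A:31/2,E:31/2):55/12,((L:5,U:5):19/4,N:39/4):31/3)
total length: 845/12

((A:31/2,E:31/2):55/12,((L:5,U:5):19/4,N:39/4):31/3)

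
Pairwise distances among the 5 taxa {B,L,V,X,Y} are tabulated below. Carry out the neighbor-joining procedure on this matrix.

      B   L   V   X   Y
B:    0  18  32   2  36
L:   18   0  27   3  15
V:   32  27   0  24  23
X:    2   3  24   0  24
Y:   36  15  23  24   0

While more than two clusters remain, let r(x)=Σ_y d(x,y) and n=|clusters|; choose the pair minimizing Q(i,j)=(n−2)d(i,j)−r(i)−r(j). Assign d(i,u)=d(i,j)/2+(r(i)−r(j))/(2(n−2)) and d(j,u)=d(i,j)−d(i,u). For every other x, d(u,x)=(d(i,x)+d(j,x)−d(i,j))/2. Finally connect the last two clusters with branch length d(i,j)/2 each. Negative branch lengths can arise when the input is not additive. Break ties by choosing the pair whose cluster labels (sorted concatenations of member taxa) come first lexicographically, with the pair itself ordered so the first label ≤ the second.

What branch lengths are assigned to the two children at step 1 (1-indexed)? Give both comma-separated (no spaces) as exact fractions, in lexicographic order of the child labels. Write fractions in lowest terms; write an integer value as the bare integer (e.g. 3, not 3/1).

41/6,-29/6

iteration 1: select B,X (d=2, Q=-135); attach at lengths (41/6, -29/6); label the merged cluster BX
  updated: d(BX,L)=19/2, d(BX,V)=27, d(BX,Y)=29
iteration 2: select BX,L (d=19/2, Q=-98); attach at lengths (33/4, 5/4); label the merged cluster BLX
  updated: d(BLX,V)=89/4, d(BLX,Y)=69/4
iteration 3: select BLX,V (d=89/4, Q=-125/2); attach at lengths (33/4, 14); label the merged cluster BLVX
  updated: d(BLVX,Y)=9
iteration 4: select BLVX,Y (d=9); attach at lengths (9/2, 9/2); label the merged cluster BLVXY
final tree: ((((B:41/6,X:-29/6):33/4,L:5/4):33/4,V:14):9/2,Y:9/2)
total length: 171/4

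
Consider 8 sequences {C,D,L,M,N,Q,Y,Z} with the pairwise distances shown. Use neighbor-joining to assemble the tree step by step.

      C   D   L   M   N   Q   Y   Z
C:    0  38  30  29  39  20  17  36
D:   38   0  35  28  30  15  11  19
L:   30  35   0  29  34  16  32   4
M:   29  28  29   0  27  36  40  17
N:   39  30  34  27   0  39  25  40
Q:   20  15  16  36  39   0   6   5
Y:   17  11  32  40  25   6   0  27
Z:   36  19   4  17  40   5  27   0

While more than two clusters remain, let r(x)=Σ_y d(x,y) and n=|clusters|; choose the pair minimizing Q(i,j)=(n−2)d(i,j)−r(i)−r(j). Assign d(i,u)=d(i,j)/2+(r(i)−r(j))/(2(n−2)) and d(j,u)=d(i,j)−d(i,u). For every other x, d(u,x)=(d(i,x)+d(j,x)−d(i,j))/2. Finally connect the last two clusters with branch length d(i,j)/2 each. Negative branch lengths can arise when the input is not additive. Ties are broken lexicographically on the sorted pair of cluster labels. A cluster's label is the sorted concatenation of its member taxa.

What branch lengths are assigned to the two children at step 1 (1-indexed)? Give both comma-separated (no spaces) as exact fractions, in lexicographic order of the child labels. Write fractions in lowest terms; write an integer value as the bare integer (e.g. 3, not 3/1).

step 1: merge (L,Z) at d=4, Q=-304; branch lengths L→14/3, Z→-2/3; new cluster LZ
  updated: d(C,LZ)=31, d(D,LZ)=25, d(LZ,M)=21, d(LZ,N)=35, d(LZ,Q)=17/2, d(LZ,Y)=55/2
step 2: merge (M,N) at d=27, Q=-241; branch lengths M→121/10, N→149/10; new cluster MN
  updated: d(C,MN)=41/2, d(D,MN)=31/2, d(LZ,MN)=29/2, d(MN,Q)=24, d(MN,Y)=19
step 3: merge (LZ,Q) at d=17/2, Q=-146; branch lengths LZ→67/8, Q→1/8; new cluster LQZ
  updated: d(C,LQZ)=85/4, d(D,LQZ)=63/4, d(LQZ,MN)=15, d(LQZ,Y)=25/2
step 4: merge (D,Y) at d=11, Q=-427/4; branch lengths D→215/24, Y→49/24; new cluster DY
  updated: d(C,DY)=22, d(DY,LQZ)=69/8, d(DY,MN)=47/4
step 5: merge (C,MN) at d=41/2, Q=-70; branch lengths C→115/8, MN→49/8; new cluster CMN
  updated: d(CMN,DY)=53/8, d(CMN,LQZ)=63/8
step 6: merge (CMN,DY) at d=53/8, Q=-185/8; branch lengths CMN→47/16, DY→59/16; new cluster CDMNY
  updated: d(CDMNY,LQZ)=79/16
step 7: merge (CDMNY,LQZ) at d=79/16; branch lengths CDMNY→79/32, LQZ→79/32; new cluster CDLMNQYZ
final tree: (((C:115/8,(M:121/10,N:149/10):49/8):47/16,(D:215/24,Y:49/24):59/16):79/32,((L:14/3,Z:-2/3):67/8,Q:1/8):79/32)
total length: 1321/16

14/3,-2/3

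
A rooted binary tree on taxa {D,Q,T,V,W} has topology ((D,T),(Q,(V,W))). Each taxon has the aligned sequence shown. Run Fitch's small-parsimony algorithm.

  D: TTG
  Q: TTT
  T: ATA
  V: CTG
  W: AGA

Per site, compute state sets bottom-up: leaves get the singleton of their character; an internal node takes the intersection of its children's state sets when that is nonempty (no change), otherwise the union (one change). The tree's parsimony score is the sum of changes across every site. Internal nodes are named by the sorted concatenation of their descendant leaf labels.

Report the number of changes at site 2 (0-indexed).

3

site 0, node DT: D={T} ∪ T={A} → {A,T} (+1)
site 0, node VW: V={C} ∪ W={A} → {A,C} (+1)
site 0, node QVW: Q={T} ∪ VW={A,C} → {A,C,T} (+1)
site 0, node DQTVW: DT={A,T} ∩ QVW={A,C,T} → {A,T} (+0)
site 1, node DT: D={T} ∩ T={T} → {T} (+0)
site 1, node VW: V={T} ∪ W={G} → {G,T} (+1)
site 1, node QVW: Q={T} ∩ VW={G,T} → {T} (+0)
site 1, node DQTVW: DT={T} ∩ QVW={T} → {T} (+0)
site 2, node DT: D={G} ∪ T={A} → {A,G} (+1)
site 2, node VW: V={G} ∪ W={A} → {A,G} (+1)
site 2, node QVW: Q={T} ∪ VW={A,G} → {A,G,T} (+1)
site 2, node DQTVW: DT={A,G} ∩ QVW={A,G,T} → {A,G} (+0)
per-site changes: [3, 1, 3]; total = 7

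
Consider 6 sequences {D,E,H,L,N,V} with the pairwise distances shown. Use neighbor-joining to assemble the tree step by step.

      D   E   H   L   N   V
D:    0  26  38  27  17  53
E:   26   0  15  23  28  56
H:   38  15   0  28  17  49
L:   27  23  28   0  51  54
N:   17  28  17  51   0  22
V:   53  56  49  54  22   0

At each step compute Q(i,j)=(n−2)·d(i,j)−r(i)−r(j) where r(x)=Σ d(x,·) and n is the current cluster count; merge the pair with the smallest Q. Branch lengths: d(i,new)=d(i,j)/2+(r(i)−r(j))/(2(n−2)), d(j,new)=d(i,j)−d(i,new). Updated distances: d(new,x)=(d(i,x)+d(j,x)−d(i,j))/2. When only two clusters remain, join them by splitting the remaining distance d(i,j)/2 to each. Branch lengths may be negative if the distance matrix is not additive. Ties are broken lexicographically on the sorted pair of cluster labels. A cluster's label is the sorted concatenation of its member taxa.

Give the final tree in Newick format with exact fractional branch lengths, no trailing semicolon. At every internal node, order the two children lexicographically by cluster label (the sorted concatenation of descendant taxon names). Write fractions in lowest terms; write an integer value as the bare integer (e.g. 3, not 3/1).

((((D:137/12,(N:-11/8,V:187/8):151/12):7,L:61/4):11/4,E:47/8):73/16,H:73/16)

iteration 1: select N,V (d=22, Q=-281); attach at lengths (-11/8, 187/8); label the merged cluster NV
  updated: d(D,NV)=24, d(E,NV)=31, d(H,NV)=22, d(L,NV)=83/2
iteration 2: select D,NV (d=24, Q=-323/2); attach at lengths (137/12, 151/12); label the merged cluster DNV
  updated: d(DNV,E)=33/2, d(DNV,H)=18, d(DNV,L)=89/4
iteration 3: select DNV,L (d=89/4, Q=-171/2); attach at lengths (7, 61/4); label the merged cluster DLNV
  updated: d(DLNV,E)=69/8, d(DLNV,H)=95/8
iteration 4: select DLNV,E (d=69/8, Q=-71/2); attach at lengths (11/4, 47/8); label the merged cluster DELNV
  updated: d(DELNV,H)=73/8
iteration 5: select DELNV,H (d=73/8); attach at lengths (73/16, 73/16); label the merged cluster DEHLNV
final tree: ((((D:137/12,(N:-11/8,V:187/8):151/12):7,L:61/4):11/4,E:47/8):73/16,H:73/16)
total length: 86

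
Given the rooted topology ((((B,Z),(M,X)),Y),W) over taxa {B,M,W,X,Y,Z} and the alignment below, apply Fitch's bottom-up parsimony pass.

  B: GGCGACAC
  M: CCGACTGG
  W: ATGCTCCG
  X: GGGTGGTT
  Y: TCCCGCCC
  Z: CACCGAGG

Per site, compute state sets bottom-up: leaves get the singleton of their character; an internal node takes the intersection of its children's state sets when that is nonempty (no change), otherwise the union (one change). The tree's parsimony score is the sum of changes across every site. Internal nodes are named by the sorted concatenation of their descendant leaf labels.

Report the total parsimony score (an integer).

BZ@0: {G} ∪ {C} = {C,G} (union, +1)
MX@0: {C} ∪ {G} = {C,G} (union, +1)
BMXZ@0: {C,G} ∩ {C,G} = {C,G} (intersection, +0)
BMXYZ@0: {C,G} ∪ {T} = {C,G,T} (union, +1)
BMWXYZ@0: {C,G,T} ∪ {A} = {A,C,G,T} (union, +1)
BZ@1: {G} ∪ {A} = {A,G} (union, +1)
MX@1: {C} ∪ {G} = {C,G} (union, +1)
BMXZ@1: {A,G} ∩ {C,G} = {G} (intersection, +0)
BMXYZ@1: {G} ∪ {C} = {C,G} (union, +1)
BMWXYZ@1: {C,G} ∪ {T} = {C,G,T} (union, +1)
BZ@2: {C} ∩ {C} = {C} (intersection, +0)
MX@2: {G} ∩ {G} = {G} (intersection, +0)
BMXZ@2: {C} ∪ {G} = {C,G} (union, +1)
BMXYZ@2: {C,G} ∩ {C} = {C} (intersection, +0)
BMWXYZ@2: {C} ∪ {G} = {C,G} (union, +1)
BZ@3: {G} ∪ {C} = {C,G} (union, +1)
MX@3: {A} ∪ {T} = {A,T} (union, +1)
BMXZ@3: {C,G} ∪ {A,T} = {A,C,G,T} (union, +1)
BMXYZ@3: {A,C,G,T} ∩ {C} = {C} (intersection, +0)
BMWXYZ@3: {C} ∩ {C} = {C} (intersection, +0)
BZ@4: {A} ∪ {G} = {A,G} (union, +1)
MX@4: {C} ∪ {G} = {C,G} (union, +1)
BMXZ@4: {A,G} ∩ {C,G} = {G} (intersection, +0)
BMXYZ@4: {G} ∩ {G} = {G} (intersection, +0)
BMWXYZ@4: {G} ∪ {T} = {G,T} (union, +1)
BZ@5: {C} ∪ {A} = {A,C} (union, +1)
MX@5: {T} ∪ {G} = {G,T} (union, +1)
BMXZ@5: {A,C} ∪ {G,T} = {A,C,G,T} (union, +1)
BMXYZ@5: {A,C,G,T} ∩ {C} = {C} (intersection, +0)
BMWXYZ@5: {C} ∩ {C} = {C} (intersection, +0)
BZ@6: {A} ∪ {G} = {A,G} (union, +1)
MX@6: {G} ∪ {T} = {G,T} (union, +1)
BMXZ@6: {A,G} ∩ {G,T} = {G} (intersection, +0)
BMXYZ@6: {G} ∪ {C} = {C,G} (union, +1)
BMWXYZ@6: {C,G} ∩ {C} = {C} (intersection, +0)
BZ@7: {C} ∪ {G} = {C,G} (union, +1)
MX@7: {G} ∪ {T} = {G,T} (union, +1)
BMXZ@7: {C,G} ∩ {G,T} = {G} (intersection, +0)
BMXYZ@7: {G} ∪ {C} = {C,G} (union, +1)
BMWXYZ@7: {C,G} ∩ {G} = {G} (intersection, +0)
per-site changes: [4, 4, 2, 3, 3, 3, 3, 3]; total = 25

25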